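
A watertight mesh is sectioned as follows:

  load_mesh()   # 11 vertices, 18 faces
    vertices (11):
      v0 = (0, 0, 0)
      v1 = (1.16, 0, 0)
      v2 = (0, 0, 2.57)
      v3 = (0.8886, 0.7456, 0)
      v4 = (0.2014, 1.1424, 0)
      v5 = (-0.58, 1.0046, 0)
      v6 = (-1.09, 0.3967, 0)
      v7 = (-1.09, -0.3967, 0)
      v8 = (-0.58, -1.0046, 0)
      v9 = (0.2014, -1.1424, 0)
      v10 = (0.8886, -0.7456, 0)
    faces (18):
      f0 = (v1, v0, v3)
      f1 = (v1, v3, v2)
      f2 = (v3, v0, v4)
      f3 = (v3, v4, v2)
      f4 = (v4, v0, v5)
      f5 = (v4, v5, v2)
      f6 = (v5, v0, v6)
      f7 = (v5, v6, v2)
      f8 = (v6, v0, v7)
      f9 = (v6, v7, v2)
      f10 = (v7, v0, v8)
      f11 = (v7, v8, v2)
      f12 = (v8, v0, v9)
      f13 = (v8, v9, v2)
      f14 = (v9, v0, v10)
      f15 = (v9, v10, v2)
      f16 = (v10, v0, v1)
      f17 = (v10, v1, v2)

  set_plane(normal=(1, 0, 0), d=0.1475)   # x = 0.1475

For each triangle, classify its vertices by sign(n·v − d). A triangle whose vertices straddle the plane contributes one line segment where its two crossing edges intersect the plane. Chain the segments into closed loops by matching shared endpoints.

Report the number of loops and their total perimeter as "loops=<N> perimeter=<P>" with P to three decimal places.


loops=1 perimeter=7.323

Straddling triangles (12 of 18):
  (v1,v0,v3) [+-+] → (0.1475, 0, 0)–(0.1475, 0.123763, 0)  len=0.1238
  (v1,v3,v2) [++-] → (0.1475, 0.123763, 2.1434)–(0.1475, 0, 2.24321)  len=0.1590
  (v3,v0,v4) [+-+] → (0.1475, 0.123763, 0)–(0.1475, 0.836663, 0)  len=0.7129
  (v3,v4,v2) [++-] → (0.1475, 0.836663, 0.6878)–(0.1475, 0.123763, 2.1434)  len=1.6208
  (v4,v0,v5) [+--] → (0.1475, 0.836663, 0)–(0.1475, 1.13289, 0)  len=0.2962
  (v4,v5,v2) [+--] → (0.1475, 1.13289, 0)–(0.1475, 0.836663, 0.6878)  len=0.7489
  (v8,v0,v9) [--+] → (0.1475, -0.836663, 0)–(0.1475, -1.13289, 0)  len=0.2962
  (v8,v9,v2) [-+-] → (0.1475, -1.13289, 0)–(0.1475, -0.836663, 0.6878)  len=0.7489
  (v9,v0,v10) [+-+] → (0.1475, -0.836663, 0)–(0.1475, -0.123763, 0)  len=0.7129
  (v9,v10,v2) [++-] → (0.1475, -0.123763, 2.1434)–(0.1475, -0.836663, 0.6878)  len=1.6208
  (v10,v0,v1) [+-+] → (0.1475, -0.123763, 0)–(0.1475, 0, 0)  len=0.1238
  (v10,v1,v2) [++-] → (0.1475, 0, 2.24321)–(0.1475, -0.123763, 2.1434)  len=0.1590

Chained into 1 loop(s):
  loop 1: 12 segments, perimeter = 7.3231
Total perimeter = 7.323


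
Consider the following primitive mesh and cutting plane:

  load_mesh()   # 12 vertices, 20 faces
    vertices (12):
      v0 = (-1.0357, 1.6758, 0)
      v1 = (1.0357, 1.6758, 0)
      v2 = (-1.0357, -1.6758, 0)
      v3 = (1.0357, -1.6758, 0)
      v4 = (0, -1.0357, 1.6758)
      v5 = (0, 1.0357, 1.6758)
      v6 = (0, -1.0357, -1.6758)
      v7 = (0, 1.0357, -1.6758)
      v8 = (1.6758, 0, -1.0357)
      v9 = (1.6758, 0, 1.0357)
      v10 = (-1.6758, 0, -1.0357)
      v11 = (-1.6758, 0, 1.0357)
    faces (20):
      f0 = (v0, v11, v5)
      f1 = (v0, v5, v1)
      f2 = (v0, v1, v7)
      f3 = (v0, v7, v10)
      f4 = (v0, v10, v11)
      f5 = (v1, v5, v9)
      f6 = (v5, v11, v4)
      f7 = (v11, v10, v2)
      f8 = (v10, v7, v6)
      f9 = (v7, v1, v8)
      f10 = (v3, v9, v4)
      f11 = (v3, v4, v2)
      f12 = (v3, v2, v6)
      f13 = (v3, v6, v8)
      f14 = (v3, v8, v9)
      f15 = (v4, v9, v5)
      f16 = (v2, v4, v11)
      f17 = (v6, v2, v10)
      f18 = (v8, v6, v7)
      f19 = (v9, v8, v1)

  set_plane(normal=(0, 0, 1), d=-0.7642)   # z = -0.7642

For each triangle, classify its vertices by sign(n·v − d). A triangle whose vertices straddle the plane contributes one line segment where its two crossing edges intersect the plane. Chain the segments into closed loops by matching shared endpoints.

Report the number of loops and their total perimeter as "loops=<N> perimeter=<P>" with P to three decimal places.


Straddling triangles (10 of 20):
  (v0,v1,v7) [++-] → (0.563399, 1.3839, -0.7642)–(-0.563399, 1.3839, -0.7642)  len=1.1268
  (v0,v7,v10) [+--] → (-0.563399, 1.3839, -0.7642)–(-1.508, 0.439297, -0.7642)  len=1.3359
  (v0,v10,v11) [+-+] → (-1.508, 0.439297, -0.7642)–(-1.6758, 0, -0.7642)  len=0.4703
  (v11,v10,v2) [+-+] → (-1.6758, 0, -0.7642)–(-1.508, -0.439297, -0.7642)  len=0.4703
  (v7,v1,v8) [-+-] → (0.563399, 1.3839, -0.7642)–(1.508, 0.439297, -0.7642)  len=1.3359
  (v3,v2,v6) [++-] → (-0.563399, -1.3839, -0.7642)–(0.563399, -1.3839, -0.7642)  len=1.1268
  (v3,v6,v8) [+--] → (0.563399, -1.3839, -0.7642)–(1.508, -0.439297, -0.7642)  len=1.3359
  (v3,v8,v9) [+-+] → (1.508, -0.439297, -0.7642)–(1.6758, 0, -0.7642)  len=0.4703
  (v6,v2,v10) [-+-] → (-0.563399, -1.3839, -0.7642)–(-1.508, -0.439297, -0.7642)  len=1.3359
  (v9,v8,v1) [+-+] → (1.6758, 0, -0.7642)–(1.508, 0.439297, -0.7642)  len=0.4703

Chained into 1 loop(s):
  loop 1: 10 segments, perimeter = 9.4781
Total perimeter = 9.478

loops=1 perimeter=9.478


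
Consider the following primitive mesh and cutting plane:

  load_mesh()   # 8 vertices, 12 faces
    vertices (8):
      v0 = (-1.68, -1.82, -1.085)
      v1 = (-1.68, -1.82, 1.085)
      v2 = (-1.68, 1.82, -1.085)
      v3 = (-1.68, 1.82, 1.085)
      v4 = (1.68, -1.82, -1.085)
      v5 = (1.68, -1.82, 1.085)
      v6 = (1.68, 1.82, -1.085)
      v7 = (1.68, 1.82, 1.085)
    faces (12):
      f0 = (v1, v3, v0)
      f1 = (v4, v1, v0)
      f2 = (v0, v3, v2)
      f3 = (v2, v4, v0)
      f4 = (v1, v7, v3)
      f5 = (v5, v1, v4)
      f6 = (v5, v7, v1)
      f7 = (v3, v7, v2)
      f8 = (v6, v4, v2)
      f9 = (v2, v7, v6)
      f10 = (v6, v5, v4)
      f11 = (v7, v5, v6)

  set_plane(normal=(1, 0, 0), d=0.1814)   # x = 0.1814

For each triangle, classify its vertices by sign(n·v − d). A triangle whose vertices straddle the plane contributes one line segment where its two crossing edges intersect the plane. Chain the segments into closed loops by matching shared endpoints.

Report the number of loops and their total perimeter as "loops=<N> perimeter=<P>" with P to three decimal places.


loops=1 perimeter=11.620

Straddling triangles (8 of 12):
  (v4,v1,v0) [+--] → (0.1814, -1.82, -0.117154)–(0.1814, -1.82, -1.085)  len=0.9678
  (v2,v4,v0) [-+-] → (0.1814, -0.196517, -1.085)–(0.1814, -1.82, -1.085)  len=1.6235
  (v1,v7,v3) [-+-] → (0.1814, 0.196517, 1.085)–(0.1814, 1.82, 1.085)  len=1.6235
  (v5,v1,v4) [+-+] → (0.1814, -1.82, 1.085)–(0.1814, -1.82, -0.117154)  len=1.2022
  (v5,v7,v1) [++-] → (0.1814, 0.196517, 1.085)–(0.1814, -1.82, 1.085)  len=2.0165
  (v3,v7,v2) [-+-] → (0.1814, 1.82, 1.085)–(0.1814, 1.82, 0.117154)  len=0.9678
  (v6,v4,v2) [++-] → (0.1814, -0.196517, -1.085)–(0.1814, 1.82, -1.085)  len=2.0165
  (v2,v7,v6) [-++] → (0.1814, 1.82, 0.117154)–(0.1814, 1.82, -1.085)  len=1.2022

Chained into 1 loop(s):
  loop 1: 8 segments, perimeter = 11.6200
Total perimeter = 11.620


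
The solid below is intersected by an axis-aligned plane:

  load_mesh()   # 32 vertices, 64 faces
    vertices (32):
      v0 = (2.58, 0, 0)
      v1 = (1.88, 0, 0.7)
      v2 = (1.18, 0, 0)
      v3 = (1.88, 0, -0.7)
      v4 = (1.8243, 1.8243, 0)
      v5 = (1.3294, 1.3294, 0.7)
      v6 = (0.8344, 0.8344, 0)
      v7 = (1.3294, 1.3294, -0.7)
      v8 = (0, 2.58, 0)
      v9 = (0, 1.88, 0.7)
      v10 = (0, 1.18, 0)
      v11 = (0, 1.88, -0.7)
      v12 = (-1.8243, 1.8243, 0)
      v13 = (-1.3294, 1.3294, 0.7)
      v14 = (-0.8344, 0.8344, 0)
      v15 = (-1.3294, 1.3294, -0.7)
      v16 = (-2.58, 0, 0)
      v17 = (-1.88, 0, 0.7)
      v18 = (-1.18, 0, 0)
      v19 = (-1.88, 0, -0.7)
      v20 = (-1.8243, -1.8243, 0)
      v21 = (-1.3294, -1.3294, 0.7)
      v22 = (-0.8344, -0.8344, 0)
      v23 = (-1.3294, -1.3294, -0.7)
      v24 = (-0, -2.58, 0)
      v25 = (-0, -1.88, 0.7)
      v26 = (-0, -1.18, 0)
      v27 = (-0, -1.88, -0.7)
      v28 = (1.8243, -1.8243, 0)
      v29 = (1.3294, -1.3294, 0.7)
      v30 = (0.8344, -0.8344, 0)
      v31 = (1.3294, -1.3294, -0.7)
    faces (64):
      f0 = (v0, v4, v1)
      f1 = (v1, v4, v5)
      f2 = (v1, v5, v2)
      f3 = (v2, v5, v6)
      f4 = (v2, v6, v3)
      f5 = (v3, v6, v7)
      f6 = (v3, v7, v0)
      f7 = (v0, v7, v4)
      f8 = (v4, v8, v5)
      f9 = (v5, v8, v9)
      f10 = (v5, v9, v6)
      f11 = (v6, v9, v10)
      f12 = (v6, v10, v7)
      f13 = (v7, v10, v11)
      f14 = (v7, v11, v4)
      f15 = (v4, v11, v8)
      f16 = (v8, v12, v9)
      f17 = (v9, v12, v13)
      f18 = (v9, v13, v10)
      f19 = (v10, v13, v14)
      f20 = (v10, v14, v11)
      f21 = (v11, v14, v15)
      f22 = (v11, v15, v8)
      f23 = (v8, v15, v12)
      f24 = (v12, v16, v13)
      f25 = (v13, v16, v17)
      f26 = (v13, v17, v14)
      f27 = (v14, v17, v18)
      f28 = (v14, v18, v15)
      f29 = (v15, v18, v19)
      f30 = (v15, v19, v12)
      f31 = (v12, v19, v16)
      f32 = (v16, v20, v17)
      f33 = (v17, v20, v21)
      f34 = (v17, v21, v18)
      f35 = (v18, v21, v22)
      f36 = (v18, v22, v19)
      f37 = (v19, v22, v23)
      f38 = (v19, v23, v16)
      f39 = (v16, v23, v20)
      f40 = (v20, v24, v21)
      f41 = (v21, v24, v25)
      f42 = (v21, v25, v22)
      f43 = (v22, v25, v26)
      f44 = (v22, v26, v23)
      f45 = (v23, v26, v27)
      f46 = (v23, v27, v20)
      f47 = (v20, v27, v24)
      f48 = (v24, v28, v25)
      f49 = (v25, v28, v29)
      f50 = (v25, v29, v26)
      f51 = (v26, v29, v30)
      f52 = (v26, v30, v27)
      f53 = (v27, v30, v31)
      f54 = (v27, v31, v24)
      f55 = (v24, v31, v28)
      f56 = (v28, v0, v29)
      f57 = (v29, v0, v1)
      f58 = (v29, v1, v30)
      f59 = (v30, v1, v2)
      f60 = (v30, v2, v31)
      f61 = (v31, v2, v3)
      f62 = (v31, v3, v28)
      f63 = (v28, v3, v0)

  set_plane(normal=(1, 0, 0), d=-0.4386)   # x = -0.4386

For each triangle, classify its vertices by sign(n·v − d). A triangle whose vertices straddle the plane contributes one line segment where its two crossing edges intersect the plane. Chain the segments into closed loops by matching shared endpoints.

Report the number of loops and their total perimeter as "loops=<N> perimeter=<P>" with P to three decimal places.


loops=2 perimeter=7.920

Straddling triangles (16 of 64):
  (v8,v12,v9) [+-+] → (-0.4386, 2.39831, 0)–(-0.4386, 1.86661, 0.531705)  len=0.7519
  (v9,v12,v13) [+--] → (-0.4386, 1.86661, 0.531705)–(-0.4386, 1.69834, 0.7)  len=0.2380
  (v9,v13,v10) [+-+] → (-0.4386, 1.69834, 0.7)–(-0.4386, 1.22929, 0.230946)  len=0.6633
  (v10,v13,v14) [+--] → (-0.4386, 1.22929, 0.230946)–(-0.4386, 0.998336, 0)  len=0.3266
  (v10,v14,v11) [+-+] → (-0.4386, 0.998336, 0)–(-0.4386, 1.33038, -0.332047)  len=0.4696
  (v11,v14,v15) [+--] → (-0.4386, 1.33038, -0.332047)–(-0.4386, 1.69834, -0.7)  len=0.5204
  (v11,v15,v8) [+-+] → (-0.4386, 1.69834, -0.7)–(-0.4386, 2.1674, -0.230946)  len=0.6633
  (v8,v15,v12) [+--] → (-0.4386, 2.1674, -0.230946)–(-0.4386, 2.39831, 0)  len=0.3266
  (v20,v24,v21) [-+-] → (-0.4386, -2.39831, 0)–(-0.4386, -2.1674, 0.230946)  len=0.3266
  (v21,v24,v25) [-++] → (-0.4386, -2.1674, 0.230946)–(-0.4386, -1.69834, 0.7)  len=0.6633
  (v21,v25,v22) [-+-] → (-0.4386, -1.69834, 0.7)–(-0.4386, -1.33038, 0.332047)  len=0.5204
  (v22,v25,v26) [-++] → (-0.4386, -1.33038, 0.332047)–(-0.4386, -0.998336, 0)  len=0.4696
  (v22,v26,v23) [-+-] → (-0.4386, -0.998336, 0)–(-0.4386, -1.22929, -0.230946)  len=0.3266
  (v23,v26,v27) [-++] → (-0.4386, -1.22929, -0.230946)–(-0.4386, -1.69834, -0.7)  len=0.6633
  (v23,v27,v20) [-+-] → (-0.4386, -1.69834, -0.7)–(-0.4386, -1.86661, -0.531705)  len=0.2380
  (v20,v27,v24) [-++] → (-0.4386, -1.86661, -0.531705)–(-0.4386, -2.39831, 0)  len=0.7519

Chained into 2 loop(s):
  loop 1: 8 segments, perimeter = 3.9598
  loop 2: 8 segments, perimeter = 3.9598
Total perimeter = 7.920


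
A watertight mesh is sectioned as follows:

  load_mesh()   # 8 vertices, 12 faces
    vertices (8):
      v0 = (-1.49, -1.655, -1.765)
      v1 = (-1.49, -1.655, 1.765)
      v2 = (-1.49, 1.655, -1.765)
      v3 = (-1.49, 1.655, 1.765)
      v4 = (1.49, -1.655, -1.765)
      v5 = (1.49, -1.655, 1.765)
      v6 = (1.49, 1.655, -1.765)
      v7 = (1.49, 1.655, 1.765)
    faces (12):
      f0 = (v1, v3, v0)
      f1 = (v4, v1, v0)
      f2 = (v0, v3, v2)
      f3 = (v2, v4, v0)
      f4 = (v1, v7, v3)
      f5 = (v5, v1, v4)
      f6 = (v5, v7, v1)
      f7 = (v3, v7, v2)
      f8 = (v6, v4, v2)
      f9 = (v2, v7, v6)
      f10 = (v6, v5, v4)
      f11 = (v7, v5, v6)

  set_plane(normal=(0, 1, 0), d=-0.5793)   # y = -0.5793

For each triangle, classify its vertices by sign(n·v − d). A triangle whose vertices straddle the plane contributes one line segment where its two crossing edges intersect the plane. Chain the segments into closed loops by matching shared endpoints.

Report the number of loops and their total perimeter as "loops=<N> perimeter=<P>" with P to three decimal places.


loops=1 perimeter=13.020

Straddling triangles (8 of 12):
  (v1,v3,v0) [-+-] → (-1.49, -0.5793, 1.765)–(-1.49, -0.5793, -0.617803)  len=2.3828
  (v0,v3,v2) [-++] → (-1.49, -0.5793, -0.617803)–(-1.49, -0.5793, -1.765)  len=1.1472
  (v2,v4,v0) [+--] → (0.521545, -0.5793, -1.765)–(-1.49, -0.5793, -1.765)  len=2.0115
  (v1,v7,v3) [-++] → (-0.521545, -0.5793, 1.765)–(-1.49, -0.5793, 1.765)  len=0.9685
  (v5,v7,v1) [-+-] → (1.49, -0.5793, 1.765)–(-0.521545, -0.5793, 1.765)  len=2.0115
  (v6,v4,v2) [+-+] → (1.49, -0.5793, -1.765)–(0.521545, -0.5793, -1.765)  len=0.9685
  (v6,v5,v4) [+--] → (1.49, -0.5793, 0.617803)–(1.49, -0.5793, -1.765)  len=2.3828
  (v7,v5,v6) [+-+] → (1.49, -0.5793, 1.765)–(1.49, -0.5793, 0.617803)  len=1.1472

Chained into 1 loop(s):
  loop 1: 8 segments, perimeter = 13.0200
Total perimeter = 13.020


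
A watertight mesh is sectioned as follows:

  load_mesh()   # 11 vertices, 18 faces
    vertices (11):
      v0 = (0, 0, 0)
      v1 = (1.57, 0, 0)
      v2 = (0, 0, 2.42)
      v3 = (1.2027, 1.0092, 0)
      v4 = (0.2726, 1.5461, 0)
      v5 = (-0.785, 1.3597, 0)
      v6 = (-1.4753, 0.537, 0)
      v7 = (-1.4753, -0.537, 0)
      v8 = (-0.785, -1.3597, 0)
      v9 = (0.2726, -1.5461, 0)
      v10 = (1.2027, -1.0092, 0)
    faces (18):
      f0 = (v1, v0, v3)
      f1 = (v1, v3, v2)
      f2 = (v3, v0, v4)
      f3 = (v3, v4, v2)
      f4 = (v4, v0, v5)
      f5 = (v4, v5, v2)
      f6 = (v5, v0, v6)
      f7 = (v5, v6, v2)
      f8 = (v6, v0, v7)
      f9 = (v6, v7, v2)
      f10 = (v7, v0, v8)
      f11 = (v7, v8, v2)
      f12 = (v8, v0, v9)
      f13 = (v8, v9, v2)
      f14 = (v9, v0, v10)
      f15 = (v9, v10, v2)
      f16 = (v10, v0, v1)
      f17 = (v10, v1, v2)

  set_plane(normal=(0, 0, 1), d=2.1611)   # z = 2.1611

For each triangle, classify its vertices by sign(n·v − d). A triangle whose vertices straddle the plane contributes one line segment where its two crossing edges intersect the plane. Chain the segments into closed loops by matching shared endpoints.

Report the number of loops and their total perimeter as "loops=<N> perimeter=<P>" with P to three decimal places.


Straddling triangles (9 of 18):
  (v1,v3,v2) [--+] → (0.128669, 0.107968, 2.1611)–(0.167964, 0, 2.1611)  len=0.1149
  (v3,v4,v2) [--+] → (0.0291637, 0.165407, 2.1611)–(0.128669, 0.107968, 2.1611)  len=0.1149
  (v4,v5,v2) [--+] → (-0.083982, 0.145465, 2.1611)–(0.0291637, 0.165407, 2.1611)  len=0.1149
  (v5,v6,v2) [--+] → (-0.157833, 0.0574501, 2.1611)–(-0.083982, 0.145465, 2.1611)  len=0.1149
  (v6,v7,v2) [--+] → (-0.157833, -0.0574501, 2.1611)–(-0.157833, 0.0574501, 2.1611)  len=0.1149
  (v7,v8,v2) [--+] → (-0.083982, -0.145465, 2.1611)–(-0.157833, -0.0574501, 2.1611)  len=0.1149
  (v8,v9,v2) [--+] → (0.0291637, -0.165407, 2.1611)–(-0.083982, -0.145465, 2.1611)  len=0.1149
  (v9,v10,v2) [--+] → (0.128669, -0.107968, 2.1611)–(0.0291637, -0.165407, 2.1611)  len=0.1149
  (v10,v1,v2) [--+] → (0.167964, 0, 2.1611)–(0.128669, -0.107968, 2.1611)  len=0.1149

Chained into 1 loop(s):
  loop 1: 9 segments, perimeter = 1.0340
Total perimeter = 1.034

loops=1 perimeter=1.034


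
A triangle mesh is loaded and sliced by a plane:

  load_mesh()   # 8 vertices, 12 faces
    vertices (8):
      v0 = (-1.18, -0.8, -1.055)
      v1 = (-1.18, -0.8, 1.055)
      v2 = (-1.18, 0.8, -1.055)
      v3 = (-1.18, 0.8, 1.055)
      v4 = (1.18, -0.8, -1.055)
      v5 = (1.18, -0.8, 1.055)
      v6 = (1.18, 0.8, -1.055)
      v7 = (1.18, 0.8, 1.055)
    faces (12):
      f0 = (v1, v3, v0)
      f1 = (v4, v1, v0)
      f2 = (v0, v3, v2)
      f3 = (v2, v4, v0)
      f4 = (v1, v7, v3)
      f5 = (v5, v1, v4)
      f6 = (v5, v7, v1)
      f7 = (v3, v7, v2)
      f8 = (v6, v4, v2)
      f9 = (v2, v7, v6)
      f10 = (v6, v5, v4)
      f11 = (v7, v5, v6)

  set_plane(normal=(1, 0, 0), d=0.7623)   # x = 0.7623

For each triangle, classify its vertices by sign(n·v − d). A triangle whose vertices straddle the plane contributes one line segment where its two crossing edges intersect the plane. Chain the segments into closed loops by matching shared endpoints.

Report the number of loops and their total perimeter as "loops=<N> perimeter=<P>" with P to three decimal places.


loops=1 perimeter=7.420

Straddling triangles (8 of 12):
  (v4,v1,v0) [+--] → (0.7623, -0.8, -0.681548)–(0.7623, -0.8, -1.055)  len=0.3735
  (v2,v4,v0) [-+-] → (0.7623, -0.516814, -1.055)–(0.7623, -0.8, -1.055)  len=0.2832
  (v1,v7,v3) [-+-] → (0.7623, 0.516814, 1.055)–(0.7623, 0.8, 1.055)  len=0.2832
  (v5,v1,v4) [+-+] → (0.7623, -0.8, 1.055)–(0.7623, -0.8, -0.681548)  len=1.7365
  (v5,v7,v1) [++-] → (0.7623, 0.516814, 1.055)–(0.7623, -0.8, 1.055)  len=1.3168
  (v3,v7,v2) [-+-] → (0.7623, 0.8, 1.055)–(0.7623, 0.8, 0.681548)  len=0.3735
  (v6,v4,v2) [++-] → (0.7623, -0.516814, -1.055)–(0.7623, 0.8, -1.055)  len=1.3168
  (v2,v7,v6) [-++] → (0.7623, 0.8, 0.681548)–(0.7623, 0.8, -1.055)  len=1.7365

Chained into 1 loop(s):
  loop 1: 8 segments, perimeter = 7.4200
Total perimeter = 7.420


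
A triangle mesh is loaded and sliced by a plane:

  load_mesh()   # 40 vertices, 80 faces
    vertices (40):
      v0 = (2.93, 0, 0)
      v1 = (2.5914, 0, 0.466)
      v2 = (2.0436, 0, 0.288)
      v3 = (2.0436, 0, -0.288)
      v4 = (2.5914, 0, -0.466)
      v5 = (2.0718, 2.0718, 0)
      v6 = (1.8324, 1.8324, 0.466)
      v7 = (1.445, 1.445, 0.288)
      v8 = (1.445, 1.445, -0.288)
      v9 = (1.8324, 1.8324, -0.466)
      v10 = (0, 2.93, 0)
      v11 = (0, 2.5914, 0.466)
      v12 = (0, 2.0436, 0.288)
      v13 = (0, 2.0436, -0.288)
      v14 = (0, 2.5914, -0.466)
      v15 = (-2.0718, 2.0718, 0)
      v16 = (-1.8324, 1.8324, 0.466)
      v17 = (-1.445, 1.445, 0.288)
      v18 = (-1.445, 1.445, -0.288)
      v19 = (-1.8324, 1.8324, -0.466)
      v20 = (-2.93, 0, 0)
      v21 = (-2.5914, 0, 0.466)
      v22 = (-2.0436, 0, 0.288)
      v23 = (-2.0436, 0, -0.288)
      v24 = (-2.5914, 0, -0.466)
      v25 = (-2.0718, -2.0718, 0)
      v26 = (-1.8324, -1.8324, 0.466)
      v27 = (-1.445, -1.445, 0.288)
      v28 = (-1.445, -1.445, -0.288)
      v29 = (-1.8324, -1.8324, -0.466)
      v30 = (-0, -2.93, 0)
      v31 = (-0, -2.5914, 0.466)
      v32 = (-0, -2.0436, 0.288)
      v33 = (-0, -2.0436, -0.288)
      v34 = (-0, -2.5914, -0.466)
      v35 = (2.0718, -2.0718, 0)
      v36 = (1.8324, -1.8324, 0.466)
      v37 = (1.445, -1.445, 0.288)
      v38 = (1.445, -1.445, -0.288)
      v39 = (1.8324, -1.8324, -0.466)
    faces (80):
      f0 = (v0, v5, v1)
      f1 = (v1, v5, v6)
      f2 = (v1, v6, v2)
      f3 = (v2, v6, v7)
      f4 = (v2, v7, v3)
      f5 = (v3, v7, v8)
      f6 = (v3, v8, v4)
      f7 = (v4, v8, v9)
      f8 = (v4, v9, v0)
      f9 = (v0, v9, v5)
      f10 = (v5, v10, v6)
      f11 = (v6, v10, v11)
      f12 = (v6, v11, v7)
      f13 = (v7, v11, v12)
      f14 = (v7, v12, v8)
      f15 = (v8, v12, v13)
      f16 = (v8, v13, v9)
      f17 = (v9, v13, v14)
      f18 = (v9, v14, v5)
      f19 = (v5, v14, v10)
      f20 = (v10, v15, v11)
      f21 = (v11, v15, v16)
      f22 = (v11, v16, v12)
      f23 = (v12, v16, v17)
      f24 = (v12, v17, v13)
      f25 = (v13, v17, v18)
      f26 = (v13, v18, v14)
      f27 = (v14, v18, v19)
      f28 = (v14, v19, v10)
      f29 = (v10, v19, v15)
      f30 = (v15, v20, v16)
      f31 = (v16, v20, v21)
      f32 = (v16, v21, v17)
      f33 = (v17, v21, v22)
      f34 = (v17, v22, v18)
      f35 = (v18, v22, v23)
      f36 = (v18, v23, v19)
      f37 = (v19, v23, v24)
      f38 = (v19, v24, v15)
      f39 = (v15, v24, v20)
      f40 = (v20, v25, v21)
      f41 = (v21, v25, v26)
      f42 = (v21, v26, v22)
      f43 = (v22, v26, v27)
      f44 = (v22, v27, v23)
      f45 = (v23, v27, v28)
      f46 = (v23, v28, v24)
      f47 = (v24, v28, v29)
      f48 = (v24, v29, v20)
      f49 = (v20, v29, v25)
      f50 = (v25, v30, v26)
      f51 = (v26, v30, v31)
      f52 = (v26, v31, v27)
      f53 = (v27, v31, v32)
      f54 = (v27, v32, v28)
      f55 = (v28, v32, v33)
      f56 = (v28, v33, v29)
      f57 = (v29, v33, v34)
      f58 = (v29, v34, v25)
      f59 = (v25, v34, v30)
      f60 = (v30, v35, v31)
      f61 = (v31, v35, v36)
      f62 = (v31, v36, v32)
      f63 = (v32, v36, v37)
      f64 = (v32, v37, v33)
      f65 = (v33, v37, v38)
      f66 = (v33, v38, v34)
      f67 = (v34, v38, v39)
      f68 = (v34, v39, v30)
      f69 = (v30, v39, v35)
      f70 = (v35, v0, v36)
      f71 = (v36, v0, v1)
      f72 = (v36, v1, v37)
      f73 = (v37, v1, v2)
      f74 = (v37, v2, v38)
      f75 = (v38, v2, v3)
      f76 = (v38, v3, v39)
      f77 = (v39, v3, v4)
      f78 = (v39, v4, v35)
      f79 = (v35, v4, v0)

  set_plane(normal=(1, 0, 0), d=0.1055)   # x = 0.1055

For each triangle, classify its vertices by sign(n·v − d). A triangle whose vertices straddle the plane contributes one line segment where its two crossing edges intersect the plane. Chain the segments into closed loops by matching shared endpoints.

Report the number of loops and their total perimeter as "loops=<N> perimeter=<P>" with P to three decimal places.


loops=2 perimeter=5.760

Straddling triangles (20 of 80):
  (v5,v10,v6) [+-+] → (0.1055, 2.8863, 0)–(0.1055, 2.86681, 0.0268298)  len=0.0332
  (v6,v10,v11) [+--] → (0.1055, 2.86681, 0.0268298)–(0.1055, 2.5477, 0.466)  len=0.5429
  (v6,v11,v7) [+-+] → (0.1055, 2.5477, 0.466)–(0.1055, 2.5077, 0.453004)  len=0.0421
  (v7,v11,v12) [+--] → (0.1055, 2.5077, 0.453004)–(0.1055, 1.9999, 0.288)  len=0.5339
  (v7,v12,v8) [+-+] → (0.1055, 1.9999, 0.288)–(0.1055, 1.9999, 0.245946)  len=0.0421
  (v8,v12,v13) [+--] → (0.1055, 1.9999, 0.245946)–(0.1055, 1.9999, -0.288)  len=0.5339
  (v8,v13,v9) [+-+] → (0.1055, 1.9999, -0.288)–(0.1055, 2.03144, -0.298248)  len=0.0332
  (v9,v13,v14) [+--] → (0.1055, 2.03144, -0.298248)–(0.1055, 2.5477, -0.466)  len=0.5428
  (v9,v14,v5) [+-+] → (0.1055, 2.5477, -0.466)–(0.1055, 2.56494, -0.44227)  len=0.0293
  (v5,v14,v10) [+--] → (0.1055, 2.56494, -0.44227)–(0.1055, 2.8863, 0)  len=0.5467
  (v30,v35,v31) [-+-] → (0.1055, -2.8863, 0)–(0.1055, -2.56494, 0.44227)  len=0.5467
  (v31,v35,v36) [-++] → (0.1055, -2.56494, 0.44227)–(0.1055, -2.5477, 0.466)  len=0.0293
  (v31,v36,v32) [-+-] → (0.1055, -2.5477, 0.466)–(0.1055, -2.03144, 0.298248)  len=0.5428
  (v32,v36,v37) [-++] → (0.1055, -2.03144, 0.298248)–(0.1055, -1.9999, 0.288)  len=0.0332
  (v32,v37,v33) [-+-] → (0.1055, -1.9999, 0.288)–(0.1055, -1.9999, -0.245946)  len=0.5339
  (v33,v37,v38) [-++] → (0.1055, -1.9999, -0.245946)–(0.1055, -1.9999, -0.288)  len=0.0421
  (v33,v38,v34) [-+-] → (0.1055, -1.9999, -0.288)–(0.1055, -2.5077, -0.453004)  len=0.5339
  (v34,v38,v39) [-++] → (0.1055, -2.5077, -0.453004)–(0.1055, -2.5477, -0.466)  len=0.0421
  (v34,v39,v30) [-+-] → (0.1055, -2.5477, -0.466)–(0.1055, -2.86681, -0.0268298)  len=0.5429
  (v30,v39,v35) [-++] → (0.1055, -2.86681, -0.0268298)–(0.1055, -2.8863, 0)  len=0.0332

Chained into 2 loop(s):
  loop 1: 10 segments, perimeter = 2.8800
  loop 2: 10 segments, perimeter = 2.8800
Total perimeter = 5.760


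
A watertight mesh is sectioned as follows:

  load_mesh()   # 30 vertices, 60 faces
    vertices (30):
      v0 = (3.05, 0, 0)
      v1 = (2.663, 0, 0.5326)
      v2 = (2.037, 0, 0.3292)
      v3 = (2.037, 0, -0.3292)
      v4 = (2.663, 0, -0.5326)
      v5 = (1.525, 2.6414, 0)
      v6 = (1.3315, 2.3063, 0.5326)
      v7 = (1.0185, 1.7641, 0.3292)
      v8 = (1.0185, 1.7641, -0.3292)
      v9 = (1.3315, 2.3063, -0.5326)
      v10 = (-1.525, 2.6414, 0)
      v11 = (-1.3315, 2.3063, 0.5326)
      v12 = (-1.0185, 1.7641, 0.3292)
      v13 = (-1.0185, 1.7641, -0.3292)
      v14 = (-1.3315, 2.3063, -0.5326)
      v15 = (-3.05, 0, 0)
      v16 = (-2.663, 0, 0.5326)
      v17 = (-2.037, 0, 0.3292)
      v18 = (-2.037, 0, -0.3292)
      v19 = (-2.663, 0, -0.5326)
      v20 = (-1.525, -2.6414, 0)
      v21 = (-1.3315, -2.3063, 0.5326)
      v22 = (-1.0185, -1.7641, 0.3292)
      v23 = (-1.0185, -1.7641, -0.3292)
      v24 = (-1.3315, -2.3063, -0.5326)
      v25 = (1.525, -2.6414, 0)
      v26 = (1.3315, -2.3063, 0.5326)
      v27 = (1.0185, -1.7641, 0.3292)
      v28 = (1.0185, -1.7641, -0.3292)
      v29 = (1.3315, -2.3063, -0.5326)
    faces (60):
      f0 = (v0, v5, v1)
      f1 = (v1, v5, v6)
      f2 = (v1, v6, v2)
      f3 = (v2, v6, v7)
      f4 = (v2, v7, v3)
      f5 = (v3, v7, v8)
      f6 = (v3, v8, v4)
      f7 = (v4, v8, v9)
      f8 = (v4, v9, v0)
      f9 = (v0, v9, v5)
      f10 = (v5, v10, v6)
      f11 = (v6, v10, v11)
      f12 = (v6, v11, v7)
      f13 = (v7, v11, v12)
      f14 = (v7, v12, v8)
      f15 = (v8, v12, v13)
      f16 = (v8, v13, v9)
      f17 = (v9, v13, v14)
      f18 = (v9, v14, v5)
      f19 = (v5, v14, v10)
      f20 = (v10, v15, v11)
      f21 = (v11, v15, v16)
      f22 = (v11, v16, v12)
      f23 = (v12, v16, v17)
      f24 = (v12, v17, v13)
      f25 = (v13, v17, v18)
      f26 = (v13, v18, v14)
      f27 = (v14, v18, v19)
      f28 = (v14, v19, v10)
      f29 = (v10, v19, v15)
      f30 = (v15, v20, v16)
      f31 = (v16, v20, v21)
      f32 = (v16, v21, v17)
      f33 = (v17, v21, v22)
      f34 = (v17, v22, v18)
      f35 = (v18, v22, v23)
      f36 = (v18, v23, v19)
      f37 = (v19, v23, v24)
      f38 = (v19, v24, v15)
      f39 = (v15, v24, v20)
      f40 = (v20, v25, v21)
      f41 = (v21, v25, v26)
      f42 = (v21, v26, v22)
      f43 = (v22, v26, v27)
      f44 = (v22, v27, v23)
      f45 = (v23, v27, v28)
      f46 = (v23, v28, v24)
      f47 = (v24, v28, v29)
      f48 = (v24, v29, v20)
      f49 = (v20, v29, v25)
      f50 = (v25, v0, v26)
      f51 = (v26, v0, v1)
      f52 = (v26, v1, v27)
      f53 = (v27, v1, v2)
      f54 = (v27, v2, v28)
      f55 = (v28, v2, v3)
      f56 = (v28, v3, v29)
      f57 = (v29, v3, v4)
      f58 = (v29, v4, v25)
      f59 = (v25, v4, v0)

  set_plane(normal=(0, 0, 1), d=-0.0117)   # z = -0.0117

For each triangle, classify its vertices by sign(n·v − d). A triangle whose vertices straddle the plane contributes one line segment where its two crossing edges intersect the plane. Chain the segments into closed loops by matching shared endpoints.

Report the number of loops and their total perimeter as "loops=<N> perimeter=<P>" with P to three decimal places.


Straddling triangles (24 of 60):
  (v2,v7,v3) [++-] → (1.54585, 0.850701, -0.0117)–(2.037, 0, -0.0117)  len=0.9823
  (v3,v7,v8) [-+-] → (1.54585, 0.850701, -0.0117)–(1.0185, 1.7641, -0.0117)  len=1.0547
  (v4,v9,v0) [--+] → (3.01225, 0.0506641, -0.0117)–(3.0415, 0, -0.0117)  len=0.0585
  (v0,v9,v5) [+-+] → (3.01225, 0.0506641, -0.0117)–(1.52075, 2.63404, -0.0117)  len=2.9830
  (v7,v12,v8) [++-] → (0.0361982, 1.7641, -0.0117)–(1.0185, 1.7641, -0.0117)  len=0.9823
  (v8,v12,v13) [-+-] → (0.0361982, 1.7641, -0.0117)–(-1.0185, 1.7641, -0.0117)  len=1.0547
  (v9,v14,v5) [--+] → (1.46225, 2.63404, -0.0117)–(1.52075, 2.63404, -0.0117)  len=0.0585
  (v5,v14,v10) [+-+] → (1.46225, 2.63404, -0.0117)–(-1.52075, 2.63404, -0.0117)  len=2.9830
  (v12,v17,v13) [++-] → (-1.50965, 0.913399, -0.0117)–(-1.0185, 1.7641, -0.0117)  len=0.9823
  (v13,v17,v18) [-+-] → (-1.50965, 0.913399, -0.0117)–(-2.037, 0, -0.0117)  len=1.0547
  (v14,v19,v10) [--+] → (-1.55, 2.58337, -0.0117)–(-1.52075, 2.63404, -0.0117)  len=0.0585
  (v10,v19,v15) [+-+] → (-1.55, 2.58337, -0.0117)–(-3.0415, 0, -0.0117)  len=2.9830
  (v17,v22,v18) [++-] → (-1.54585, -0.850701, -0.0117)–(-2.037, 0, -0.0117)  len=0.9823
  (v18,v22,v23) [-+-] → (-1.54585, -0.850701, -0.0117)–(-1.0185, -1.7641, -0.0117)  len=1.0547
  (v19,v24,v15) [--+] → (-3.01225, -0.0506641, -0.0117)–(-3.0415, 0, -0.0117)  len=0.0585
  (v15,v24,v20) [+-+] → (-3.01225, -0.0506641, -0.0117)–(-1.52075, -2.63404, -0.0117)  len=2.9830
  (v22,v27,v23) [++-] → (-0.0361982, -1.7641, -0.0117)–(-1.0185, -1.7641, -0.0117)  len=0.9823
  (v23,v27,v28) [-+-] → (-0.0361982, -1.7641, -0.0117)–(1.0185, -1.7641, -0.0117)  len=1.0547
  (v24,v29,v20) [--+] → (-1.46225, -2.63404, -0.0117)–(-1.52075, -2.63404, -0.0117)  len=0.0585
  (v20,v29,v25) [+-+] → (-1.46225, -2.63404, -0.0117)–(1.52075, -2.63404, -0.0117)  len=2.9830
  (v27,v2,v28) [++-] → (1.50965, -0.913399, -0.0117)–(1.0185, -1.7641, -0.0117)  len=0.9823
  (v28,v2,v3) [-+-] → (1.50965, -0.913399, -0.0117)–(2.037, 0, -0.0117)  len=1.0547
  (v29,v4,v25) [--+] → (1.55, -2.58337, -0.0117)–(1.52075, -2.63404, -0.0117)  len=0.0585
  (v25,v4,v0) [+-+] → (1.55, -2.58337, -0.0117)–(3.0415, 0, -0.0117)  len=2.9830

Chained into 2 loop(s):
  loop 1: 12 segments, perimeter = 12.2220
  loop 2: 12 segments, perimeter = 18.2491
Total perimeter = 30.471

loops=2 perimeter=30.471


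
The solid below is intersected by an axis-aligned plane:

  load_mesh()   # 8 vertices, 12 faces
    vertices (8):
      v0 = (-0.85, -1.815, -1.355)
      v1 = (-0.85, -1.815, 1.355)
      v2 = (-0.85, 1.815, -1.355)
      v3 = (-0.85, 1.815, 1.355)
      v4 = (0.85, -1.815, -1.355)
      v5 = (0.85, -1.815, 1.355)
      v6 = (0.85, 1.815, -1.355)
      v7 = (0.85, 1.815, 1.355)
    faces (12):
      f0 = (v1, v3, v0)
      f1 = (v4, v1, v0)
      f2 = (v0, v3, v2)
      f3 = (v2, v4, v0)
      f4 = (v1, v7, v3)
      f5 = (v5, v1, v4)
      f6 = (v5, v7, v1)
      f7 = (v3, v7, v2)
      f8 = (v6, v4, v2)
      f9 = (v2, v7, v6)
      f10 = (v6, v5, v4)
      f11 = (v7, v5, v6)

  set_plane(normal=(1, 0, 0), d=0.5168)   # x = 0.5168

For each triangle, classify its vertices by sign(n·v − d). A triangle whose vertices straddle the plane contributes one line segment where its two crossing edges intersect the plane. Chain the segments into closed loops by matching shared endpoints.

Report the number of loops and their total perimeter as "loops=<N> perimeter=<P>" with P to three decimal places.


Straddling triangles (8 of 12):
  (v4,v1,v0) [+--] → (0.5168, -1.815, -0.82384)–(0.5168, -1.815, -1.355)  len=0.5312
  (v2,v4,v0) [-+-] → (0.5168, -1.10352, -1.355)–(0.5168, -1.815, -1.355)  len=0.7115
  (v1,v7,v3) [-+-] → (0.5168, 1.10352, 1.355)–(0.5168, 1.815, 1.355)  len=0.7115
  (v5,v1,v4) [+-+] → (0.5168, -1.815, 1.355)–(0.5168, -1.815, -0.82384)  len=2.1788
  (v5,v7,v1) [++-] → (0.5168, 1.10352, 1.355)–(0.5168, -1.815, 1.355)  len=2.9185
  (v3,v7,v2) [-+-] → (0.5168, 1.815, 1.355)–(0.5168, 1.815, 0.82384)  len=0.5312
  (v6,v4,v2) [++-] → (0.5168, -1.10352, -1.355)–(0.5168, 1.815, -1.355)  len=2.9185
  (v2,v7,v6) [-++] → (0.5168, 1.815, 0.82384)–(0.5168, 1.815, -1.355)  len=2.1788

Chained into 1 loop(s):
  loop 1: 8 segments, perimeter = 12.6800
Total perimeter = 12.680

loops=1 perimeter=12.680


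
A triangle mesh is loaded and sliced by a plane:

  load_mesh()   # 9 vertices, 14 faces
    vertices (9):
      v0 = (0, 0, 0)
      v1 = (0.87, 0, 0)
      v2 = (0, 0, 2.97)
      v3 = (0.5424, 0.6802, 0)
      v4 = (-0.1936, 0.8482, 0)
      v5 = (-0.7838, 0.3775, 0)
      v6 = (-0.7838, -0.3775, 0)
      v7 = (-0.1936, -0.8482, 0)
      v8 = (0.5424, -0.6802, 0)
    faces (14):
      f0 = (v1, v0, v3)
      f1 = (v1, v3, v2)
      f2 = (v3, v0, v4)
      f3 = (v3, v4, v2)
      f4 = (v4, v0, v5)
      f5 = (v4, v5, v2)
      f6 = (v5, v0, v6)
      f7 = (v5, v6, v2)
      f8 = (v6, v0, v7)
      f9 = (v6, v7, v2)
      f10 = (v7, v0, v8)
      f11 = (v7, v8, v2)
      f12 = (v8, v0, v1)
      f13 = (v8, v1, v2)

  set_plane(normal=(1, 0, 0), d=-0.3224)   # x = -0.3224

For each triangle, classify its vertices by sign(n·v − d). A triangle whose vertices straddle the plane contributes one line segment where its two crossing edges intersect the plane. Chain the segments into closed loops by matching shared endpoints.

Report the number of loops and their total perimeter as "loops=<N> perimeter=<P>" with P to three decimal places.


Straddling triangles (6 of 14):
  (v4,v0,v5) [++-] → (-0.3224, 0.155277, 0)–(-0.3224, 0.745479, 0)  len=0.5902
  (v4,v5,v2) [+-+] → (-0.3224, 0.745479, 0)–(-0.3224, 0.155277, 1.74835)  len=1.8453
  (v5,v0,v6) [-+-] → (-0.3224, 0.155277, 0)–(-0.3224, -0.155277, 0)  len=0.3106
  (v5,v6,v2) [--+] → (-0.3224, -0.155277, 1.74835)–(-0.3224, 0.155277, 1.74835)  len=0.3106
  (v6,v0,v7) [-++] → (-0.3224, -0.155277, 0)–(-0.3224, -0.745479, 0)  len=0.5902
  (v6,v7,v2) [-++] → (-0.3224, -0.745479, 0)–(-0.3224, -0.155277, 1.74835)  len=1.8453

Chained into 1 loop(s):
  loop 1: 6 segments, perimeter = 5.4921
Total perimeter = 5.492

loops=1 perimeter=5.492


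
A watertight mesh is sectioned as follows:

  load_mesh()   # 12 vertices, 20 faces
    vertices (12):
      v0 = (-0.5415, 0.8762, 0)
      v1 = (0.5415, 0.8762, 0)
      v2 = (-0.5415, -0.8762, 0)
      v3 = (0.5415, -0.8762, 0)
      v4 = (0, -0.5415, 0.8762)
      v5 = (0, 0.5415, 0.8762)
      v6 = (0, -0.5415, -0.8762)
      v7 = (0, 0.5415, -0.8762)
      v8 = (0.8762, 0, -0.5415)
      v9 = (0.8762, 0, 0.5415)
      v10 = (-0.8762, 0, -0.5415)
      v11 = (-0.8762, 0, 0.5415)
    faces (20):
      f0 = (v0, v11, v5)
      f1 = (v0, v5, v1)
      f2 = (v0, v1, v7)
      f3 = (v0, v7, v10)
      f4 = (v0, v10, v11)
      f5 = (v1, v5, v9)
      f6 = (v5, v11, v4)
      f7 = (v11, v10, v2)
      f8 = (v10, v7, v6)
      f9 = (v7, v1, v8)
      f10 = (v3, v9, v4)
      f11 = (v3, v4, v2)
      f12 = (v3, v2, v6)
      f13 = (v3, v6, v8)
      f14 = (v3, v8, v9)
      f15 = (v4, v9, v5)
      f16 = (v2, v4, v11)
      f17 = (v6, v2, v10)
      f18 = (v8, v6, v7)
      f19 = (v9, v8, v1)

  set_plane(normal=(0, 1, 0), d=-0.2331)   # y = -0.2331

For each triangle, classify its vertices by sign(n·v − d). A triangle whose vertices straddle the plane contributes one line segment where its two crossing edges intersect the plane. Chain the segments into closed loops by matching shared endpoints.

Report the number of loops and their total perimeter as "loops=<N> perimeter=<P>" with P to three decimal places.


Straddling triangles (10 of 20):
  (v5,v11,v4) [++-] → (-0.499021, -0.2331, 0.685579)–(0, -0.2331, 0.8762)  len=0.5342
  (v11,v10,v2) [++-] → (-0.787158, -0.2331, -0.397442)–(-0.787158, -0.2331, 0.397442)  len=0.7949
  (v10,v7,v6) [++-] → (0, -0.2331, -0.8762)–(-0.499021, -0.2331, -0.685579)  len=0.5342
  (v3,v9,v4) [-+-] → (0.787158, -0.2331, 0.397442)–(0.499021, -0.2331, 0.685579)  len=0.4075
  (v3,v6,v8) [--+] → (0.499021, -0.2331, -0.685579)–(0.787158, -0.2331, -0.397442)  len=0.4075
  (v3,v8,v9) [-++] → (0.787158, -0.2331, -0.397442)–(0.787158, -0.2331, 0.397442)  len=0.7949
  (v4,v9,v5) [-++] → (0.499021, -0.2331, 0.685579)–(0, -0.2331, 0.8762)  len=0.5342
  (v2,v4,v11) [--+] → (-0.499021, -0.2331, 0.685579)–(-0.787158, -0.2331, 0.397442)  len=0.4075
  (v6,v2,v10) [--+] → (-0.787158, -0.2331, -0.397442)–(-0.499021, -0.2331, -0.685579)  len=0.4075
  (v8,v6,v7) [+-+] → (0.499021, -0.2331, -0.685579)–(0, -0.2331, -0.8762)  len=0.5342

Chained into 1 loop(s):
  loop 1: 10 segments, perimeter = 5.3565
Total perimeter = 5.356

loops=1 perimeter=5.356


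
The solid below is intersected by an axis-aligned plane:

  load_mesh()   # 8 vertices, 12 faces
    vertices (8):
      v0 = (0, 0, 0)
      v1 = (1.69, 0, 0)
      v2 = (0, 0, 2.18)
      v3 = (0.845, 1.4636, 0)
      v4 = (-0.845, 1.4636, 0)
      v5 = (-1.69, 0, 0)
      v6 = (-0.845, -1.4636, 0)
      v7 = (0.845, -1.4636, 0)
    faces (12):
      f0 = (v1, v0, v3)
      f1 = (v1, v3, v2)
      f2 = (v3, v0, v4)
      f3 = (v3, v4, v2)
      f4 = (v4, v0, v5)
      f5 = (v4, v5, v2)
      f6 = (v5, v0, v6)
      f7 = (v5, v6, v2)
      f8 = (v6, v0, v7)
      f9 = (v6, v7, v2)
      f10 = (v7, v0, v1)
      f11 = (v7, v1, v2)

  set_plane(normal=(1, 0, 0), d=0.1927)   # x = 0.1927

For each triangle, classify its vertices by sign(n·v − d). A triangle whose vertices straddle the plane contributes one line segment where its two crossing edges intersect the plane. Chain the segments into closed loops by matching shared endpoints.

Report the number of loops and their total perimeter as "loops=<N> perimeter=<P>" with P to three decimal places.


loops=1 perimeter=7.813

Straddling triangles (8 of 12):
  (v1,v0,v3) [+-+] → (0.1927, 0, 0)–(0.1927, 0.33377, 0)  len=0.3338
  (v1,v3,v2) [++-] → (0.1927, 0.33377, 1.68286)–(0.1927, 0, 1.93143)  len=0.4162
  (v3,v0,v4) [+--] → (0.1927, 0.33377, 0)–(0.1927, 1.4636, 0)  len=1.1298
  (v3,v4,v2) [+--] → (0.1927, 1.4636, 0)–(0.1927, 0.33377, 1.68286)  len=2.0269
  (v6,v0,v7) [--+] → (0.1927, -0.33377, 0)–(0.1927, -1.4636, 0)  len=1.1298
  (v6,v7,v2) [-+-] → (0.1927, -1.4636, 0)–(0.1927, -0.33377, 1.68286)  len=2.0269
  (v7,v0,v1) [+-+] → (0.1927, -0.33377, 0)–(0.1927, 0, 0)  len=0.3338
  (v7,v1,v2) [++-] → (0.1927, 0, 1.93143)–(0.1927, -0.33377, 1.68286)  len=0.4162

Chained into 1 loop(s):
  loop 1: 8 segments, perimeter = 7.8134
Total perimeter = 7.813


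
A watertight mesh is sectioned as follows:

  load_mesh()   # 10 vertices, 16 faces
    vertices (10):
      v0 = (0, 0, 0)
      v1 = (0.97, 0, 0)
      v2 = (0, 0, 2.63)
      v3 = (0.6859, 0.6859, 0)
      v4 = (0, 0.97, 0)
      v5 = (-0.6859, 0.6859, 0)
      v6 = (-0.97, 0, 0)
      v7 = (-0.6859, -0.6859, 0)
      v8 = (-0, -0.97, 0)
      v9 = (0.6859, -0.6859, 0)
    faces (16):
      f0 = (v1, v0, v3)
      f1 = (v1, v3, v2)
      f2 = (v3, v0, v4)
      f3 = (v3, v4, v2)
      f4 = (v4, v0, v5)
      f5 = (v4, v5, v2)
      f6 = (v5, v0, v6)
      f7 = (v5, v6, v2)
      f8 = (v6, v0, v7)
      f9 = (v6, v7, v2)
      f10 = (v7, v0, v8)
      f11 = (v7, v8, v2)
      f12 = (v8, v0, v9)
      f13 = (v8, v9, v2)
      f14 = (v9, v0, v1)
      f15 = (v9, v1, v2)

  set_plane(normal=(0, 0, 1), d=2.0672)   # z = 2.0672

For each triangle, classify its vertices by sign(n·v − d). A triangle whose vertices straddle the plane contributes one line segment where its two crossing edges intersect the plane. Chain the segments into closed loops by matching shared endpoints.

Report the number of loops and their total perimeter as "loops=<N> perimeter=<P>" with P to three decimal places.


Straddling triangles (8 of 16):
  (v1,v3,v2) [--+] → (0.146777, 0.146777, 2.0672)–(0.207573, 0, 2.0672)  len=0.1589
  (v3,v4,v2) [--+] → (0, 0.207573, 2.0672)–(0.146777, 0.146777, 2.0672)  len=0.1589
  (v4,v5,v2) [--+] → (-0.146777, 0.146777, 2.0672)–(0, 0.207573, 2.0672)  len=0.1589
  (v5,v6,v2) [--+] → (-0.207573, 0, 2.0672)–(-0.146777, 0.146777, 2.0672)  len=0.1589
  (v6,v7,v2) [--+] → (-0.146777, -0.146777, 2.0672)–(-0.207573, 0, 2.0672)  len=0.1589
  (v7,v8,v2) [--+] → (0, -0.207573, 2.0672)–(-0.146777, -0.146777, 2.0672)  len=0.1589
  (v8,v9,v2) [--+] → (0.146777, -0.146777, 2.0672)–(0, -0.207573, 2.0672)  len=0.1589
  (v9,v1,v2) [--+] → (0.207573, 0, 2.0672)–(0.146777, -0.146777, 2.0672)  len=0.1589

Chained into 1 loop(s):
  loop 1: 8 segments, perimeter = 1.2710
Total perimeter = 1.271

loops=1 perimeter=1.271


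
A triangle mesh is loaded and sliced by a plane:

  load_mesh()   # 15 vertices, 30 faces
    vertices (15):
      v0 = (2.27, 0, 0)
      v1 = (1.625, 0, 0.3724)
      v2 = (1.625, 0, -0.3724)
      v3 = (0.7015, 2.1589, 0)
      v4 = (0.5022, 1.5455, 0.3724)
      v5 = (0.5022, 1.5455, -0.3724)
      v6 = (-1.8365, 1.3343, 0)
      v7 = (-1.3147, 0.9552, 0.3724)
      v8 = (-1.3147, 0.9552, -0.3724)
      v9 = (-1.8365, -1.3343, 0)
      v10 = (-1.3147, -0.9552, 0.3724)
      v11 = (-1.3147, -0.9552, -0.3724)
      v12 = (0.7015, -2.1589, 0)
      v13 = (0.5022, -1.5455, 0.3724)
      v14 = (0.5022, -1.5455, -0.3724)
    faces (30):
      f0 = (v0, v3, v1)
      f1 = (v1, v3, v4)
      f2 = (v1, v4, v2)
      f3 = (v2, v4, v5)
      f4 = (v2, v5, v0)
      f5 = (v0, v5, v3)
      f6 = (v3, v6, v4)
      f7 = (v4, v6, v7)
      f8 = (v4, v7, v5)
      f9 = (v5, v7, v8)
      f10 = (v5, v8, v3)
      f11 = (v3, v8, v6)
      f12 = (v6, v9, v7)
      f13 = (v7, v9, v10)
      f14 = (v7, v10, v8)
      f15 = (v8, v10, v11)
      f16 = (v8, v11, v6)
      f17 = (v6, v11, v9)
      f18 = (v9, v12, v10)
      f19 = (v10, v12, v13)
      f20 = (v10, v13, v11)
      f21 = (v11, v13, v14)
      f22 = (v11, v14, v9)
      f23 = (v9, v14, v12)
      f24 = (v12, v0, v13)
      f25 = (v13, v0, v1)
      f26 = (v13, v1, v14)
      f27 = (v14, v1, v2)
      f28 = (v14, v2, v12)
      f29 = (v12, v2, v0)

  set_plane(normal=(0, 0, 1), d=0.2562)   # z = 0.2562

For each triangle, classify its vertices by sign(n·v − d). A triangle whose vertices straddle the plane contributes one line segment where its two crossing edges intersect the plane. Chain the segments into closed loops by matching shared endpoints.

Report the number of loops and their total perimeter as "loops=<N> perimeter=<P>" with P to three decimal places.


Straddling triangles (20 of 30):
  (v0,v3,v1) [--+] → (1.33684, 0.673642, 0.2562)–(1.82626, 0, 0.2562)  len=0.8327
  (v1,v3,v4) [+-+] → (1.33684, 0.673642, 0.2562)–(0.564388, 1.7369, 0.2562)  len=1.3142
  (v1,v4,v2) [++-] → (0.677374, 1.30438, 0.2562)–(1.625, 0, 0.2562)  len=1.6123
  (v2,v4,v5) [-+-] → (0.677374, 1.30438, 0.2562)–(0.5022, 1.5455, 0.2562)  len=0.2980
  (v3,v6,v4) [--+] → (-0.227545, 1.4796, 0.2562)–(0.564388, 1.7369, 0.2562)  len=0.8327
  (v4,v6,v7) [+-+] → (-0.227545, 1.4796, 0.2562)–(-1.47752, 1.07349, 0.2562)  len=1.3143
  (v4,v7,v5) [++-] → (-1.03124, 1.0473, 0.2562)–(0.5022, 1.5455, 0.2562)  len=1.6123
  (v5,v7,v8) [-+-] → (-1.03124, 1.0473, 0.2562)–(-1.3147, 0.9552, 0.2562)  len=0.2980
  (v6,v9,v7) [--+] → (-1.47752, 0.240807, 0.2562)–(-1.47752, 1.07349, 0.2562)  len=0.8327
  (v7,v9,v10) [+-+] → (-1.47752, 0.240807, 0.2562)–(-1.47752, -1.07349, 0.2562)  len=1.3143
  (v7,v10,v8) [++-] → (-1.3147, -0.657149, 0.2562)–(-1.3147, 0.9552, 0.2562)  len=1.6123
  (v8,v10,v11) [-+-] → (-1.3147, -0.657149, 0.2562)–(-1.3147, -0.9552, 0.2562)  len=0.2981
  (v9,v12,v10) [--+] → (-0.685585, -1.33079, 0.2562)–(-1.47752, -1.07349, 0.2562)  len=0.8327
  (v10,v12,v13) [+-+] → (-0.685585, -1.33079, 0.2562)–(0.564388, -1.7369, 0.2562)  len=1.3143
  (v10,v13,v11) [++-] → (0.218736, -1.4534, 0.2562)–(-1.3147, -0.9552, 0.2562)  len=1.6123
  (v11,v13,v14) [-+-] → (0.218736, -1.4534, 0.2562)–(0.5022, -1.5455, 0.2562)  len=0.2980
  (v12,v0,v13) [--+] → (1.05381, -1.06326, 0.2562)–(0.564388, -1.7369, 0.2562)  len=0.8327
  (v13,v0,v1) [+-+] → (1.05381, -1.06326, 0.2562)–(1.82626, 0, 0.2562)  len=1.3142
  (v13,v1,v14) [++-] → (1.44983, -0.241121, 0.2562)–(0.5022, -1.5455, 0.2562)  len=1.6123
  (v14,v1,v2) [-+-] → (1.44983, -0.241121, 0.2562)–(1.625, 0, 0.2562)  len=0.2980

Chained into 2 loop(s):
  loop 1: 10 segments, perimeter = 10.7347
  loop 2: 10 segments, perimeter = 9.5518
Total perimeter = 20.286

loops=2 perimeter=20.286
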